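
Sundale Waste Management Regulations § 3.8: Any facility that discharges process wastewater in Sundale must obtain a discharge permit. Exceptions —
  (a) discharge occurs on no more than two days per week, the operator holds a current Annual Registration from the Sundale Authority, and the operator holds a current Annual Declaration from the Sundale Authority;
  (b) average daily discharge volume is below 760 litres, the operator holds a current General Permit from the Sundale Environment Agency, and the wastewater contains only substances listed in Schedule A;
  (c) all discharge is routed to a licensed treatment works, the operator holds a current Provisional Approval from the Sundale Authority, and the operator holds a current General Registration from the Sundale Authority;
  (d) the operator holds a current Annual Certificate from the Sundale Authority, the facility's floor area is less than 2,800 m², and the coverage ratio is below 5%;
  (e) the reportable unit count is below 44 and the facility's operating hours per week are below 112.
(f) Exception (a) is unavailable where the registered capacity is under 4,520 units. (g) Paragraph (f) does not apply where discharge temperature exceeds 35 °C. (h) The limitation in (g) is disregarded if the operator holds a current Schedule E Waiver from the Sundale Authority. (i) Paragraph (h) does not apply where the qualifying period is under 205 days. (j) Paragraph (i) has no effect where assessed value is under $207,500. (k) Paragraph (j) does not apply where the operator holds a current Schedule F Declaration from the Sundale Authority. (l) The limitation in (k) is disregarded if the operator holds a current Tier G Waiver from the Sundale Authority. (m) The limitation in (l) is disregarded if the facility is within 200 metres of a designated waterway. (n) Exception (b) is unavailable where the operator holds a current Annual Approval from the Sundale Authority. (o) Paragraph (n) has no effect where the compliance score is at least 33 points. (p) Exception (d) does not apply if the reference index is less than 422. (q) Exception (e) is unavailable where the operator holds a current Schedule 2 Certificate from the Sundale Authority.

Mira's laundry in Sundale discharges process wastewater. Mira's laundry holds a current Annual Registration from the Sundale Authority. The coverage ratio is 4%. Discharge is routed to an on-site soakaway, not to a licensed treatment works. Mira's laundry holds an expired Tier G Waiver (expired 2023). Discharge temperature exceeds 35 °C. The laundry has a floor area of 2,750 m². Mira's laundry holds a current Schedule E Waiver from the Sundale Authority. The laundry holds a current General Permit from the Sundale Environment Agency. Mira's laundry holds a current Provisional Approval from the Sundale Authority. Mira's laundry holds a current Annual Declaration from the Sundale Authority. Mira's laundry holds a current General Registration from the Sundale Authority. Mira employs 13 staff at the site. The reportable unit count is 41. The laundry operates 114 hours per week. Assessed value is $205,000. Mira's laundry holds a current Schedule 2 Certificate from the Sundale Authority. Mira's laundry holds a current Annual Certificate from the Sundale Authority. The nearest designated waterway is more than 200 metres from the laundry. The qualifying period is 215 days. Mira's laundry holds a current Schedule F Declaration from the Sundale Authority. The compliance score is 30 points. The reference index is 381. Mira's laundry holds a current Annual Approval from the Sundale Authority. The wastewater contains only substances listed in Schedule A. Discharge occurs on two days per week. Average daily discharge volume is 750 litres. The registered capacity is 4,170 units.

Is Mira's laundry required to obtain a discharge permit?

Yes — Mira's laundry must obtain a discharge permit.

All of (a)'s requirements are met (discharge occurs on no more than two days per week; a current Annual Registration is held; a current Annual Declaration is held). Turning to paragraphs (f)–(m): (f) is triggered — the registered capacity is 4,170 units, under the 4,520 units limit. (g) is engaged (discharge temperature exceeds 35 °C), but is displaced by (h): (h) operates — a current Schedule E Waiver is held. (i) is not engaged (the qualifying period is 215 days, not under 205 days), so (h) stands. So (a) is unavailable.
Exception (b)'s conditions are all satisfied: average daily discharge volume is 750 litres, below the 760 litres limit; a current General Permit is held; the wastewater is Schedule-A-only. Turning to paragraphs (n)–(o): (n) is engaged — a current Annual Approval is held. (o) does not operate here (the compliance score is 30 points, short of 33 points), so (n) stands. So (b) is unavailable.
Exception (c) does not apply: discharge is not routed to a licensed treatment works.
Exception (d)'s conditions are all satisfied: a current Annual Certificate is held; the facility's floor area is 2,750 m², less than the 2,800 m² limit; the coverage ratio is 4%, below the 5% limit. But applying paragraph (p): (p) operates — the reference index is 381, less than the 422 limit. So (d) is unavailable.
Exception (e) requires that the facility's operating hours per week are below 112; but the facility's operating hours per week are 114, not below 112, so (e) is unavailable.
No exception is made out. Mira's laundry falls within the general rule.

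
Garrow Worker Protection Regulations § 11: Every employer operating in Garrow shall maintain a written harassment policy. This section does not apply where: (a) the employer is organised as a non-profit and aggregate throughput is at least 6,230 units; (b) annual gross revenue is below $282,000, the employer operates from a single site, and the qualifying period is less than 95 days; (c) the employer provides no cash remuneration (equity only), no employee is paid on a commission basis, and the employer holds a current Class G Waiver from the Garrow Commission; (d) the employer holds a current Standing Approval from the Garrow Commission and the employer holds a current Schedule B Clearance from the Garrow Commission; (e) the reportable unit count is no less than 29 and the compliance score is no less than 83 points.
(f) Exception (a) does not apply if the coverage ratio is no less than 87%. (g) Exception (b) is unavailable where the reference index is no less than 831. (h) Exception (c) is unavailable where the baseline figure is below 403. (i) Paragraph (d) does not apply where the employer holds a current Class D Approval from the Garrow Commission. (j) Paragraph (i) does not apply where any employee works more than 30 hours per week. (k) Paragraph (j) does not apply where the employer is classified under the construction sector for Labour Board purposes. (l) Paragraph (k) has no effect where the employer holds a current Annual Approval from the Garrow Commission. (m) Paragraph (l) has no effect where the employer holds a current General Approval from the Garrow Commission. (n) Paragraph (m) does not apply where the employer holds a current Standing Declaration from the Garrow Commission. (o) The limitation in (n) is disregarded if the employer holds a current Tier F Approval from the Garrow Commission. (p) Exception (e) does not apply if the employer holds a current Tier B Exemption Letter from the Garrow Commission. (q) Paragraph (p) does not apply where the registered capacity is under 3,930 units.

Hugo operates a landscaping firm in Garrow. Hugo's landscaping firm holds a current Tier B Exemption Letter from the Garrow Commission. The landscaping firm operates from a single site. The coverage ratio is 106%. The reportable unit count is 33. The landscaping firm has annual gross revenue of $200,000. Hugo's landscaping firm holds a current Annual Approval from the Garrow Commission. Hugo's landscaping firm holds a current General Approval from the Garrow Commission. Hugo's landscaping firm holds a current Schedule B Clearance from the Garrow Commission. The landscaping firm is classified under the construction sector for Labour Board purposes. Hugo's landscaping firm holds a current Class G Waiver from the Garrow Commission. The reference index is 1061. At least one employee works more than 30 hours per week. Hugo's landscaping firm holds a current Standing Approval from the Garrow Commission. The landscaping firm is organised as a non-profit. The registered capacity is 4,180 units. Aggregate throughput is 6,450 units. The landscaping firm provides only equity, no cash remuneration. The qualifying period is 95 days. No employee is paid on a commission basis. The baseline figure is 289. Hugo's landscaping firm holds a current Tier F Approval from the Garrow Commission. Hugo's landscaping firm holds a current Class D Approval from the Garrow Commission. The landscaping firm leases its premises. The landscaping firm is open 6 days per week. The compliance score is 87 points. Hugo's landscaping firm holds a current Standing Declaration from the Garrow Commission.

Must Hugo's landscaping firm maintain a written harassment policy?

Yes — Hugo's landscaping firm must maintain a written harassment policy.

Exception (a): the employer is a non-profit; aggregate throughput is 6,450 units, meeting the 6,230 units threshold — every condition holds. But: (f) operates against (a): the coverage ratio is 106%, meeting the 87% threshold. Exception (a) does not apply.
Exception (b) fails — the qualifying period is 95 days, not less than 95 days.
Exception (c) is satisfied on its face — remuneration is equity-only; no employee is paid on commission; a current Class G Waiver is held. But applying paragraph (h): (h) operates against (c): the baseline figure is 289, below the 403 limit. So (c) is unavailable.
Exception (d)'s conditions are all satisfied: a current Standing Approval is held; a current Schedule B Clearance is held. However, paragraphs (i)–(o) must be considered: (i) operates against (d): a current Class D Approval is held. (j) would limit (i) — at least one employee exceeds 30 hours/week — but (k) sets (j) aside: (k) operates against (j): the landscaping firm is classified under the construction sector. (l) is triggered (a current Annual Approval is held), but is overridden by (m): (m) is engaged — a current General Approval is held. (n) would limit (m) — a current Standing Declaration is held — but (o) sets (n) aside: (o) operates — a current Tier F Approval is held. (d) is therefore removed.
All of (e)'s requirements are met (the reportable unit count is 33, meeting the 29 threshold; the compliance score is 87 points, meeting the 83 points threshold). However, paragraphs (p)–(q) must be considered: (p) applies — a current Tier B Exemption Letter is held. (q) is inapplicable (the registered capacity is 4,180 units, not under 3,930 units), so (p) stands. So (e) is unavailable.
No exception applies. The general rule governs.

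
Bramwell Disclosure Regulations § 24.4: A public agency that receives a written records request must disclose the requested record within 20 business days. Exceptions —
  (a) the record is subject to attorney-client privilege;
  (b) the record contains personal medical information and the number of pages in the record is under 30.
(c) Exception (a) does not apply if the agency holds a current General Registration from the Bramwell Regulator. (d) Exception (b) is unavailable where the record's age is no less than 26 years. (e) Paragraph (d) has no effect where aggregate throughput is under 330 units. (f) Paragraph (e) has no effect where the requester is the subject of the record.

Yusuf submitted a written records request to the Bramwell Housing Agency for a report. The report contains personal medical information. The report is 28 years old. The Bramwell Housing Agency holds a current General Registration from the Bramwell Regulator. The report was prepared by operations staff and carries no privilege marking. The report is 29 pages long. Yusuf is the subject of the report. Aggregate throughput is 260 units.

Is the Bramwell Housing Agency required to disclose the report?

Yes — the Bramwell Housing Agency must disclose the report.

Exception (a) fails — the report carries no privilege marking.
Exception (b) is satisfied on its face — the report contains personal medical information; the number of pages in the record is 29, under the 30 limit. But applying paragraphs (d)–(f): (d) operates against (b): the record's age is 28 years, meeting the 26 years threshold. (e) would limit (d) — aggregate throughput is 260 units, under the 330 units limit — but (f) sets (e) aside: (f) operates against (e): Yusuf is the subject of the report. Exception (b) does not apply.
No exception displaces § 24.4.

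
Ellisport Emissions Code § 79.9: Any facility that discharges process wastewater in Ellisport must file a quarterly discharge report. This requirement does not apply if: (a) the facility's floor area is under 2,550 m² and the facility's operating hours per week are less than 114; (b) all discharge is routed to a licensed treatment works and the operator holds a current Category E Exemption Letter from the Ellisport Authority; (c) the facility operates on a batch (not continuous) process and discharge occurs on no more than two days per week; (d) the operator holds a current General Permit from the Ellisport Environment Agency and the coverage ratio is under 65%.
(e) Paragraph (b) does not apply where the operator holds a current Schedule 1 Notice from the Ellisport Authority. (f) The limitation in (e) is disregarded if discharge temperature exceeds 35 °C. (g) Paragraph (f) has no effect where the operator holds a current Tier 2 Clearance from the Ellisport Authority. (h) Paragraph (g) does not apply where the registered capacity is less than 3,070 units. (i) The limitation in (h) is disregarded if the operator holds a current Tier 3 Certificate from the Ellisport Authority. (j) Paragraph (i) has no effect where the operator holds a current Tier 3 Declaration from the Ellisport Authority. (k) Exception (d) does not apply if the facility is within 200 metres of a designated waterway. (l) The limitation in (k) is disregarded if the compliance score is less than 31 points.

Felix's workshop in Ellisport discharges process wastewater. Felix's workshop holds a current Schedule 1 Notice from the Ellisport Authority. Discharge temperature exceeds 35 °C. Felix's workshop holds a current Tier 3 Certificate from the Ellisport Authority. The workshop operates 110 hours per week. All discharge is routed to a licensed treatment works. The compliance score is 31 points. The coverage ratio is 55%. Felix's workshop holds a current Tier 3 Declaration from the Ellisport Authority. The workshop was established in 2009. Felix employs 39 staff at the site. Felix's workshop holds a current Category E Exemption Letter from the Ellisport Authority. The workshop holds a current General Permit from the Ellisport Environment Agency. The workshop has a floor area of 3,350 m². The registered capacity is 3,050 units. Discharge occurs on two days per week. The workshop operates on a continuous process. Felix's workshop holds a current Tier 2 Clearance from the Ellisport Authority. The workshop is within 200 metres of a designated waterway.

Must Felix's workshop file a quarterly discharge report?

No — exception (b) applies; Felix's workshop is not required to file a quarterly discharge report.

Exception (a) requires that the facility's floor area is under 2,550 m²; but the facility's floor area is 3,350 m², not under 2,550 m², so (a) is unavailable.
Exception (b) is satisfied on its face — discharge is routed to a licensed treatment works; a current Category E Exemption Letter is held. Under paragraphs (e)–(j): (e) operates (a current Schedule 1 Notice is held), but is set aside by (f): (f) operates against (e): discharge temperature exceeds 35 °C. (g) would limit (f) — a current Tier 2 Clearance is held — but (h) sets (g) aside: (h) operates against (g): the registered capacity is 3,050 units, less than the 3,070 units limit. (i) would limit (h) — a current Tier 3 Certificate is held — but (j) sets (i) aside: (j) operates against (i): a current Tier 3 Declaration is held. (b) remains available.
Exception (c) does not apply: the facility operates on a continuous process.
Exception (d)'s conditions are all satisfied: a current General Permit is held; the coverage ratio is 55%, under the 65% limit. But applying paragraphs (k)–(l): (k) operates against (d): the workshop is within 200 m of a designated waterway. (l) is not triggered (the compliance score is 31 points, not less than 31 points), so (k) stands. So (d) is unavailable.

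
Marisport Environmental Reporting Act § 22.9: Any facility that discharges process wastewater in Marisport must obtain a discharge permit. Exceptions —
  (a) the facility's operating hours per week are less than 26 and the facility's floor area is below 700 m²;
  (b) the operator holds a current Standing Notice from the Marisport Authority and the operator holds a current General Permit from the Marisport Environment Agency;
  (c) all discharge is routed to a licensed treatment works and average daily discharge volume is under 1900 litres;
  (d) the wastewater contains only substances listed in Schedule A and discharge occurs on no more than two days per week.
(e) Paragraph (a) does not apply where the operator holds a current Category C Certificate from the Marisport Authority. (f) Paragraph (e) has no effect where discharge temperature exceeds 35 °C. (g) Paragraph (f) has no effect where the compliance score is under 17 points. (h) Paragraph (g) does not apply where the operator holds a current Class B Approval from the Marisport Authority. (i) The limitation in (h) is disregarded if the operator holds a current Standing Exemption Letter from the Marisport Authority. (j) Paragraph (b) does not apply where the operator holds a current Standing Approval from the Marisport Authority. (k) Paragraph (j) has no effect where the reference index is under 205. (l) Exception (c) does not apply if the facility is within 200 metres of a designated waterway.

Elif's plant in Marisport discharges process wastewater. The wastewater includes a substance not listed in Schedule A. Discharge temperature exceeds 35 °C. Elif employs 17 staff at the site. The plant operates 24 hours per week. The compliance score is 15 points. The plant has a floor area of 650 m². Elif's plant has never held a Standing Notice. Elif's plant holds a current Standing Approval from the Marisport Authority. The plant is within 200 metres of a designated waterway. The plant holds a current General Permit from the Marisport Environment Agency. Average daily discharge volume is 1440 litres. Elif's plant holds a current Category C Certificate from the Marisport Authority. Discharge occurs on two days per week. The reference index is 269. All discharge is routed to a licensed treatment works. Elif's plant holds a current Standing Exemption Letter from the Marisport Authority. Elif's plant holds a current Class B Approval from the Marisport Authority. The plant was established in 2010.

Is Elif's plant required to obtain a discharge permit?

Yes — Elif's plant must obtain a discharge permit.

All of (a)'s requirements are met (the facility's operating hours per week are 24, less than the 26 limit; the facility's floor area is 650 m², below the 700 m² limit). But applying paragraphs (e)–(i): (e) is triggered — a current Category C Certificate is held. (f) would limit (e) — discharge temperature exceeds 35 °C — but (g) sets (f) aside: (g) is engaged — the compliance score is 15 points, under the 17 points limit. (h) would limit (g) — a current Class B Approval is held — but (i) sets (h) aside: (i) operates against (h): a current Standing Exemption Letter is held. So (a) is unavailable.
Exception (b) does not apply: no current Standing Notice is held.
Exception (c): discharge is routed to a licensed treatment works; average daily discharge volume is 1440 litres, under the 1900 litres limit — every condition holds. However, paragraph (l) must be considered: (l) operates against (c): the plant is within 200 m of a designated waterway. (c) is therefore removed.
Exception (d) does not apply: the wastewater includes a non-Schedule-A substance.
Every exception is unavailable, so the rule governs.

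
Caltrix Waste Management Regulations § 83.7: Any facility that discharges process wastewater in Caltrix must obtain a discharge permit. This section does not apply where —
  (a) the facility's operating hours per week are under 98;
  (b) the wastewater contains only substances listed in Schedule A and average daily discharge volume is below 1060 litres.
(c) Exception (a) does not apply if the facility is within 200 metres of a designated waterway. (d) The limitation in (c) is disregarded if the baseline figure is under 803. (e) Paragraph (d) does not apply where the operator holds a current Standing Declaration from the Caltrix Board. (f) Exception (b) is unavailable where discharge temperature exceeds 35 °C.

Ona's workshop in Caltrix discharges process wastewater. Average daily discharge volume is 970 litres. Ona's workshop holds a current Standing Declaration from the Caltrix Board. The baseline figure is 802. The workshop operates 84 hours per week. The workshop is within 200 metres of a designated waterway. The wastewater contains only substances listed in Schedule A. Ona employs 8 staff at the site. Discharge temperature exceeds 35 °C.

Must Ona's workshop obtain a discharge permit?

Yes — Ona's workshop must obtain a discharge permit.

All of (a)'s requirements are met (the facility's operating hours per week are 84, under the 98 limit). But: (c) operates — the workshop is within 200 m of a designated waterway. (d) applies (the baseline figure is 802, under the 803 limit), but is overridden by (e): (e) applies — a current Standing Declaration is held. So (a) is unavailable.
All of (b)'s requirements are met (the wastewater is Schedule-A-only; average daily discharge volume is 970 litres, below the 1060 litres limit). However, paragraph (f) must be considered: (f) is engaged — discharge temperature exceeds 35 °C. So (b) is unavailable.
No exception applies. The general rule governs.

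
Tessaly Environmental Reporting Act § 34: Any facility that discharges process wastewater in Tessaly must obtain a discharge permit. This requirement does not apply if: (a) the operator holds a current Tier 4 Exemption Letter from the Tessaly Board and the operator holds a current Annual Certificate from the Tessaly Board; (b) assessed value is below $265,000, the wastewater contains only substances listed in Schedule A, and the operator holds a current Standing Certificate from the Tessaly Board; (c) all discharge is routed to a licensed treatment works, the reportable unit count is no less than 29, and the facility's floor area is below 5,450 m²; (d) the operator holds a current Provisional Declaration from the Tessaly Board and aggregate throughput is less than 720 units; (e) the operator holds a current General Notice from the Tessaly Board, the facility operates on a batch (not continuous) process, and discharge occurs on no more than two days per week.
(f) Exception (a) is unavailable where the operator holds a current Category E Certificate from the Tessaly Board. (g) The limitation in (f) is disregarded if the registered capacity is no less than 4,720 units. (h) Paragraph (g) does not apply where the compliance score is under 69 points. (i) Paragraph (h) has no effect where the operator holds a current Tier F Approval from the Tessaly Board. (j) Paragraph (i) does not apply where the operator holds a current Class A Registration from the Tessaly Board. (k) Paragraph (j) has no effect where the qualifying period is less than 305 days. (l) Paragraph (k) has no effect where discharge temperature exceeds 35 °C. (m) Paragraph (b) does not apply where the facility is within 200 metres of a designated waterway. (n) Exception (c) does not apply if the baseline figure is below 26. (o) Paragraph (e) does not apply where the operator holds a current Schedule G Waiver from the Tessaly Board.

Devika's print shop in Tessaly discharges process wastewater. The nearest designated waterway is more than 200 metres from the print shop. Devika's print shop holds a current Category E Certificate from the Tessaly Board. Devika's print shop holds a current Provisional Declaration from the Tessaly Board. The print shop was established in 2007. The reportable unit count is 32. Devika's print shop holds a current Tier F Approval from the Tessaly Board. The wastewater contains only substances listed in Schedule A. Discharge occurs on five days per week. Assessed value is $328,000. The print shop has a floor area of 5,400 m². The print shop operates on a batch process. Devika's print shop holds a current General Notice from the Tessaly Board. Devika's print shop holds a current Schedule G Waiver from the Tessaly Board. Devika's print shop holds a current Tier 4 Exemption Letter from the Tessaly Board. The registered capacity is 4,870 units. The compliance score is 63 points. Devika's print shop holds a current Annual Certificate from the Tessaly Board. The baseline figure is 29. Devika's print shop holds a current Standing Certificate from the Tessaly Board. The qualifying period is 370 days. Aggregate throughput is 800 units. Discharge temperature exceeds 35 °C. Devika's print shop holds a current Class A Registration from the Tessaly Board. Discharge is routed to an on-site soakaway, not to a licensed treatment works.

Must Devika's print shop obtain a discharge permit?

Yes — Devika's print shop must obtain a discharge permit.

Exception (a): a current Tier 4 Exemption Letter is held; a current Annual Certificate is held — every condition holds. But: (f) operates — a current Category E Certificate is held. (g) is engaged (the registered capacity is 4,870 units, meeting the 4,720 units threshold), but is itself disapplied by (h): (h) operates — the compliance score is 63 points, under the 69 points limit. (i) would limit (h) — a current Tier F Approval is held — but (j) sets (i) aside: (j) is engaged — a current Class A Registration is held. (k), which would lift (j), is inapplicable — the qualifying period is 370 days, not less than 305 days. So (a) is unavailable.
Exception (b) requires that assessed value is below $265,000; but assessed value is $328,000, not below $265,000, so (b) is unavailable.
Exception (c) requires that all discharge is routed to a licensed treatment works; but discharge is not routed to a licensed treatment works, so (c) is unavailable.
Exception (d) fails — aggregate throughput is 800 units, not less than 720 units.
Exception (e) requires that discharge occurs on no more than two days per week; but discharge occurs on five days per week, so (e) is unavailable.
No exception is made out. Devika's print shop falls within the general rule.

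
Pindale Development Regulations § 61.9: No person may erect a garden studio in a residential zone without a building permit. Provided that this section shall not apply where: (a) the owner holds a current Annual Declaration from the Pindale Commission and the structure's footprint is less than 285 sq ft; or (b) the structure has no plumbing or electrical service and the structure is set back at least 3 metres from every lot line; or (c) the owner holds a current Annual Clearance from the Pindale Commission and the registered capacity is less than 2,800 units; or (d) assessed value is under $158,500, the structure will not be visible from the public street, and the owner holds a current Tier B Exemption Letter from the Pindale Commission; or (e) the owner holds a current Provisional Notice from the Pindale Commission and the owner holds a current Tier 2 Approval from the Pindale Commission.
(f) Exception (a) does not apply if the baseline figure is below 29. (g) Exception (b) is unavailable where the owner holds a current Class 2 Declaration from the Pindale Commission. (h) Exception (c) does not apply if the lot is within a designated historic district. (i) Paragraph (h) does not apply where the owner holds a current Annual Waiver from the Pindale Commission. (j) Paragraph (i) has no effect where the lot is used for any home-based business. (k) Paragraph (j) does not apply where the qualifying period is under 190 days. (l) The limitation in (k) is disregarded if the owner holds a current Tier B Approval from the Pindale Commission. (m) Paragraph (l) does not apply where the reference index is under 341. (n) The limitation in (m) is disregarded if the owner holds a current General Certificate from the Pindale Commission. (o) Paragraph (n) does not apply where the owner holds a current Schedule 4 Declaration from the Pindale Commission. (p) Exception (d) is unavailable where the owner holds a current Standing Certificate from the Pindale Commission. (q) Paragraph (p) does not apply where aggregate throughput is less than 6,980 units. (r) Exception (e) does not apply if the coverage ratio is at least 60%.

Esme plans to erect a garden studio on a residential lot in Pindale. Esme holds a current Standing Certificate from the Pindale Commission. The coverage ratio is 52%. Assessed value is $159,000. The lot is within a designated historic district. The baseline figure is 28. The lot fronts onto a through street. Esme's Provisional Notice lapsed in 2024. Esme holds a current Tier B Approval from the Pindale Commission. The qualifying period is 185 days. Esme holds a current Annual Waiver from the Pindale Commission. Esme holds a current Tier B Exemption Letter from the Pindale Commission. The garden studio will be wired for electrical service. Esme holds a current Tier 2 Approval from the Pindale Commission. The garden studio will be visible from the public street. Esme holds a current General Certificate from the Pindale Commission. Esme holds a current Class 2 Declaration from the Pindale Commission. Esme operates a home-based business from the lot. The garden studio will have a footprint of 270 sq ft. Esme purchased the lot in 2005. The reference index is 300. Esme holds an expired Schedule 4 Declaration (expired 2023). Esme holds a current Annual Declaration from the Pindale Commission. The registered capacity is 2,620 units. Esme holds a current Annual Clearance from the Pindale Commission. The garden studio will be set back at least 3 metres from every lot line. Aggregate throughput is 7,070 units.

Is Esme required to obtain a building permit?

Exception (a) is satisfied on its face — a current Annual Declaration is held; the structure's footprint is 270 sq ft, less than the 285 sq ft limit. Turning to paragraph (f): (f) operates against (a): the baseline figure is 28, below the 29 limit. (a) is therefore removed.
Exception (b) fails — electrical service is planned.
Exception (c) is satisfied on its face — a current Annual Clearance is held; the registered capacity is 2,620 units, less than the 2,800 units limit. Turning to paragraphs (h)–(o): (h) operates — the lot is in a historic district. (i) is triggered (a current Annual Waiver is held), but is itself disapplied by (j): (j) operates against (i): a home-based business operates on the lot. (k) would limit (j) — the qualifying period is 185 days, under the 190 days limit — but (l) sets (k) aside: (l) operates against (k): a current Tier B Approval is held. (m) would limit (l) — the reference index is 300, under the 341 limit — but (n) sets (m) aside: (n) operates — a current General Certificate is held. (o), which would lift (n), does not operate here — there is no Schedule 4 Declaration in force. So (c) is unavailable.
Exception (d) requires that assessed value is under $158,500; but assessed value is $159,000, not under $158,500, so (d) is unavailable.
Exception (e) requires that the owner holds a current Provisional Notice from the Pindale Commission; but the Provisional Notice is not current, so (e) is unavailable.
No exception displaces § 61.9.

Yes — Esme must obtain a building permit.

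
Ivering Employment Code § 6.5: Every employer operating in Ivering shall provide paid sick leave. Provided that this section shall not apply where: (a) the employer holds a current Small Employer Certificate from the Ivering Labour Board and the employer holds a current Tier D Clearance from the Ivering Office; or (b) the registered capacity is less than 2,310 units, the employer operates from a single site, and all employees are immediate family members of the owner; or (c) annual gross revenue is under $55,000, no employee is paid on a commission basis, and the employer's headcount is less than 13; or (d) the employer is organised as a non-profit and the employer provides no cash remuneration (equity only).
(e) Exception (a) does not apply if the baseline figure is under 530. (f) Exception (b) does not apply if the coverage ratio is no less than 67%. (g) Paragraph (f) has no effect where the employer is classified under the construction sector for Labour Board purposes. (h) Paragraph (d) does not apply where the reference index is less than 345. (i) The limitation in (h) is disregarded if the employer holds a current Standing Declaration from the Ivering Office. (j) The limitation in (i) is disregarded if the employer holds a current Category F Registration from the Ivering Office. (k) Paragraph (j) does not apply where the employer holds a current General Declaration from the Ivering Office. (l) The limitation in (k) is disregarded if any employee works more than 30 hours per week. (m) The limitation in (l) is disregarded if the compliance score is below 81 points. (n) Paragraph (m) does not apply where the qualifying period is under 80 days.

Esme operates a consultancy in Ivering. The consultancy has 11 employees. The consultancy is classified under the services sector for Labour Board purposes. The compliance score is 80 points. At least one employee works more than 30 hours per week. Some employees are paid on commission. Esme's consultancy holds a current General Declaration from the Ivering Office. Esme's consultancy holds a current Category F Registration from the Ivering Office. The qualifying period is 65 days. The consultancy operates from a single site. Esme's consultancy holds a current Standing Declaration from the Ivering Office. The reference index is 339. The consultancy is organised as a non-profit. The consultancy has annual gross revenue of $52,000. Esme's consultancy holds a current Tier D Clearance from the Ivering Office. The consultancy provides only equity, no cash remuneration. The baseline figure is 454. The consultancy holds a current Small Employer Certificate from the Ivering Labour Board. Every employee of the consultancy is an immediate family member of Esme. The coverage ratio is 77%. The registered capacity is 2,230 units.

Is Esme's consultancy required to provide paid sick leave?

Yes — Esme's consultancy must provide paid sick leave.

Exception (a): a current Small Employer Certificate is held; a current Tier D Clearance is held — every condition holds. However, paragraph (e) must be considered: (e) operates against (a): the baseline figure is 454, under the 530 limit. (a) is therefore removed.
Exception (b): the registered capacity is 2,230 units, less than the 2,310 units limit; the employer operates from a single site; every employee is an immediate family member — every condition holds. But: (f) operates against (b): the coverage ratio is 77%, meeting the 67% threshold. (g) does not operate here (the consultancy is classified under the services sector), so (f) stands. (b) is therefore removed.
Exception (c) does not apply: some employees are paid on commission.
Exception (d)'s conditions are all satisfied: the employer is a non-profit; remuneration is equity-only. But applying paragraphs (h)–(n): (h) operates against (d): the reference index is 339, less than the 345 limit. (i) is triggered (a current Standing Declaration is held), but yields to (j): (j) operates against (i): a current Category F Registration is held. (k) operates (a current General Declaration is held), but is overridden by (l): (l) operates against (k): at least one employee exceeds 30 hours/week. (m) would limit (l) — the compliance score is 80 points, below the 81 points limit — but (n) sets (m) aside: (n) operates against (m): the qualifying period is 65 days, under the 80 days limit. Exception (d) does not apply.
No exception applies. The general rule governs.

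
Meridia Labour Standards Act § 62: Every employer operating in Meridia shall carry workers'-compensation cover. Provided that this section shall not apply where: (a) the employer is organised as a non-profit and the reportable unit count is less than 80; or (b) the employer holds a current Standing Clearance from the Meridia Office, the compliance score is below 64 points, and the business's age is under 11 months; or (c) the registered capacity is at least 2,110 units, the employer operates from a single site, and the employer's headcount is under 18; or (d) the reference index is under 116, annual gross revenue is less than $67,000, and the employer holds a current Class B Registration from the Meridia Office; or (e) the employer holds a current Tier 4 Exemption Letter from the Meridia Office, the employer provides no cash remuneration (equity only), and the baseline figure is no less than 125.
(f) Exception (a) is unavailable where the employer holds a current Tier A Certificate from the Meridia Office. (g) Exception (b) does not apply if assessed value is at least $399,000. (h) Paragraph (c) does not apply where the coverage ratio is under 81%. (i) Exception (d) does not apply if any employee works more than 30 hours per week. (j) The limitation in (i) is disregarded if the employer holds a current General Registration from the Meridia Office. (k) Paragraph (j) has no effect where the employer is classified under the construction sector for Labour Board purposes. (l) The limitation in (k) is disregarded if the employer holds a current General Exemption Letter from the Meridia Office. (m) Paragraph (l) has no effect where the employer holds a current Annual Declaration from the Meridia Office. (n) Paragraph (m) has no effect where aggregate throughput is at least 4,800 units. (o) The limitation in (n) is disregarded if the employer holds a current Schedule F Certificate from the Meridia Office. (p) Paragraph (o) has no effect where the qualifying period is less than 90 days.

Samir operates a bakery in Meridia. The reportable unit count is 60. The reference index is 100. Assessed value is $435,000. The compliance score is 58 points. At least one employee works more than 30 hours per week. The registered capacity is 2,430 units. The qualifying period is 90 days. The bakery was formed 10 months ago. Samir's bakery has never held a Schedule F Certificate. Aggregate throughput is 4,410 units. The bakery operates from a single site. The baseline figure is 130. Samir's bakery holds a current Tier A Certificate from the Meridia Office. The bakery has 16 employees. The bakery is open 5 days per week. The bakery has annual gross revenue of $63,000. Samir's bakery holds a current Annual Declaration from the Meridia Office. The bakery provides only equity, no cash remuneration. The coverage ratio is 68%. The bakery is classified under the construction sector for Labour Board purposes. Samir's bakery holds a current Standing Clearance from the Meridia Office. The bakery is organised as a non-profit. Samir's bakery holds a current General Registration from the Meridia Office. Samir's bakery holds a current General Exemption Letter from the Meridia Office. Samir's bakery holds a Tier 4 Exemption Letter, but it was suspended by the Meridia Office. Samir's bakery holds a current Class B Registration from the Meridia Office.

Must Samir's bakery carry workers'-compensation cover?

Exception (a)'s conditions are all satisfied: the employer is a non-profit; the reportable unit count is 60, less than the 80 limit. But: (f) is engaged — a current Tier A Certificate is held. Exception (a) does not apply.
Exception (b)'s conditions are all satisfied: a current Standing Clearance is held; the compliance score is 58 points, below the 64 points limit; the business's age is 10 months, under the 11 months limit. But: (g) operates against (b): assessed value is $435,000, meeting the $399,000 threshold. Exception (b) does not apply.
All of (c)'s requirements are met (the registered capacity is 2,430 units, meeting the 2,110 units threshold; the employer operates from a single site; the employer's headcount is 16, under the 18 limit). However, paragraph (h) must be considered: (h) operates against (c): the coverage ratio is 68%, under the 81% limit. Exception (c) does not apply.
Exception (d): the reference index is 100, under the 116 limit; annual gross revenue is $63,000, less than the $67,000 limit; a current Class B Registration is held — every condition holds. Turning to paragraphs (i)–(p): (i) operates against (d): at least one employee exceeds 30 hours/week. (j) operates (a current General Registration is held), but yields to (k): (k) operates against (j): the bakery is classified under the construction sector. (l) would limit (k) — a current General Exemption Letter is held — but (m) sets (l) aside: (m) is triggered — a current Annual Declaration is held. (n) is inapplicable (aggregate throughput is 4,410 units, short of 4,800 units), so (m) stands. (d) is therefore removed.
Exception (e) fails — the Tier 4 Exemption Letter is not current.
No exception applies. The general rule governs.

Yes — Samir's bakery must carry workers'-compensation cover.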